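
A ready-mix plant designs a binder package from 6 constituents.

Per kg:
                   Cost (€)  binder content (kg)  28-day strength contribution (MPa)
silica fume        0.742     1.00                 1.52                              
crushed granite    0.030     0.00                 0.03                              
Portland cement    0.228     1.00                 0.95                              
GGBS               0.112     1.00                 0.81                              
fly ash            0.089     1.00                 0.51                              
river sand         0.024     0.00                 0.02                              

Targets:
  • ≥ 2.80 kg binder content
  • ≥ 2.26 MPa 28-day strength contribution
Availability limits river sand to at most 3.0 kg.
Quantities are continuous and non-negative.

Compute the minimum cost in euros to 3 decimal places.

€0.313

Treat it as an LP. Let x1 = kg of silica fume, x2 = kg of crushed granite, x3 = kg of Portland cement, x4 = kg of GGBS, x5 = kg of fly ash, x6 = kg of river sand.
Minimise 0.742x1 + 0.03x2 + 0.228x3 + 0.112x4 + 0.089x5 + 0.024x6 with:
  1x1 + 1x3 + 1x4 + 1x5 ≥ 2.8   (binder content)
  1.52x1 + 0.03x2 + 0.95x3 + 0.81x4 + 0.51x5 + 0.02x6 ≥ 2.26   (28-day strength contribution)
  x6 ≤ 3
  x1, x2, x3, x4, x5, x6 ≥ 0.
The optimal basis is {GGBS, fly ash}; silica fume, crushed granite, Portland cement, river sand drop out. There the binder content and 28-day strength contribution constraints are tight.
That vertex is x4 = 2.773, x5 = 0.02667.
Hence cost = 0.112·2.773 + 0.089·0.02667 = €0.31295.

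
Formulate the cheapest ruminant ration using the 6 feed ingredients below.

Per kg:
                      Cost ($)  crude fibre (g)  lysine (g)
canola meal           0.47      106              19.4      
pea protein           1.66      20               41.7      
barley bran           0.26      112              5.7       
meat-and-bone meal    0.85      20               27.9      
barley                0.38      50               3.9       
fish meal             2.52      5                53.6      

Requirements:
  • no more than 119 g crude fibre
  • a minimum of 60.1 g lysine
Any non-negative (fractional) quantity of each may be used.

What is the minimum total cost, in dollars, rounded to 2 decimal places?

Let x1 = kg of canola meal, x2 = kg of pea protein, x3 = kg of barley bran, x4 = kg of meat-and-bone meal, x5 = kg of barley, x6 = kg of fish meal.
Minimise 0.47x1 + 1.66x2 + 0.26x3 + 0.85x4 + 0.38x5 + 2.52x6 s.t.:
  106x1 + 20x2 + 112x3 + 20x4 + 50x5 + 5x6 ≤ 119   (crude fibre)
  19.4x1 + 41.7x2 + 5.7x3 + 27.9x4 + 3.9x5 + 53.6x6 ≥ 60.1   (lysine)
  x1, x2, x3, x4, x5, x6 ≥ 0.
The minimum-cost mix takes nothing from pea protein, barley bran, barley, fish meal — only canola meal, meat-and-bone meal. There the crude fibre and lysine constraints are tight.
So canola meal = 0.8244 kg, meat-and-bone meal = 1.581 kg.
Cost = 0.47·0.8244 + 0.85·1.581 = 1.7313.

$1.73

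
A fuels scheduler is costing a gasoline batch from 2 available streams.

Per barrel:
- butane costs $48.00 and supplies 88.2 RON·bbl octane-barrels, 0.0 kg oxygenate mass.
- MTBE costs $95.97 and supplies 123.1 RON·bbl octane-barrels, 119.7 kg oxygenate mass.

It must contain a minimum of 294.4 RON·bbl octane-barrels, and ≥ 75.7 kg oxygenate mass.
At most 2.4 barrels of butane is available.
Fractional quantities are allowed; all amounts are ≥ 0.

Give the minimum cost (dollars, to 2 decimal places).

$179.69

Treat it as an LP. Let x1 = barrels of butane, x2 = barrels of MTBE.
Minimize 48x1 + 95.97x2 subject to:
  88.2x1 + 123.1x2 ≥ 294.4   (octane-barrels)
  119.7x2 ≥ 75.7   (oxygenate mass)
  x1 ≤ 2.4
  x1, x2 ≥ 0.
Both inputs are positive at the optimum. The octane-barrels and the butane cap requirements are met with equality.
Solving gives x1 = 2.4, x2 = 0.672.
Total cost: 48·2.4 + 95.97·0.672 = 179.6918.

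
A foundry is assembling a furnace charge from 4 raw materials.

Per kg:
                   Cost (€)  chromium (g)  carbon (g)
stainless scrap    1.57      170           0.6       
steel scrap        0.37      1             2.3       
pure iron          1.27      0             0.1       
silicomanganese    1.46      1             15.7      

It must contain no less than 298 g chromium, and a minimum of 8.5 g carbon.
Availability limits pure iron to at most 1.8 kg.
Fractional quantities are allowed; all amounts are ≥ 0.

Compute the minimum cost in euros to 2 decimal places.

Let x1 = kg of stainless scrap, x2 = kg of steel scrap, x3 = kg of pure iron, x4 = kg of silicomanganese.
Minimize 1.57x1 + 0.37x2 + 1.27x3 + 1.46x4 with:
  170x1 + 1x2 + 1x4 ≥ 298   (chromium)
  0.6x1 + 2.3x2 + 0.1x3 + 15.7x4 ≥ 8.5   (carbon)
  x3 ≤ 1.8
  x1, x2, x3, x4 ≥ 0.
The optimal basis is {stainless scrap, silicomanganese}; steel scrap, pure iron drop out. Binding constraints: chromium and carbon.
Optimal quantities: stainless scrap = 1.75 kg, silicomanganese = 0.4745 kg.
Cost = 1.57·1.75 + 1.46·0.4745 = 3.4403.

€3.44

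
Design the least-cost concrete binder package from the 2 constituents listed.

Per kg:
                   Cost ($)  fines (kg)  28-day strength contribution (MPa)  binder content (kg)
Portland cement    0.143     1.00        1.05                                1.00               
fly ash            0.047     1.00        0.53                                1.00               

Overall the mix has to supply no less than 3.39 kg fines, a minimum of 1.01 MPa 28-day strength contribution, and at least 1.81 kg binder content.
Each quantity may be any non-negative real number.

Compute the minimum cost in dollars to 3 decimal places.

$0.159

Let x1 = kg of Portland cement, x2 = kg of fly ash.
Minimize 0.143x1 + 0.047x2 subject to:
  1x1 + 1x2 ≥ 3.39   (fines)
  1.05x1 + 0.53x2 ≥ 1.01   (28-day strength contribution)
  1x1 + 1x2 ≥ 1.81   (binder content)
  x1, x2 ≥ 0.
At the optimum only fly ash is positive (Portland cement = 0). The fines requirement is met with equality.
Optimal quantities: fly ash = 3.39 kg.
Hence cost = 0.047·3.39 = $0.15933.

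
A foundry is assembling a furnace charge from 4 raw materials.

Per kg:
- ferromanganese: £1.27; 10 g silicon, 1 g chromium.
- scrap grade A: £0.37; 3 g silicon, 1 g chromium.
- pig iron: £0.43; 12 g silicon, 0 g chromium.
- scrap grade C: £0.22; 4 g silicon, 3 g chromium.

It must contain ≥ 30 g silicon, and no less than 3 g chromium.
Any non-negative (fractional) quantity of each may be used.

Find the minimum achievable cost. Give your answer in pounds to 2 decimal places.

Let x1 = kg of ferromanganese, x2 = kg of scrap grade A, x3 = kg of pig iron, x4 = kg of scrap grade C.
min 1.27x1 + 0.37x2 + 0.43x3 + 0.22x4 subject to:
  10x1 + 3x2 + 12x3 + 4x4 ≥ 30   (silicon)
  1x1 + 1x2 + 3x4 ≥ 3   (chromium)
  x1, x2, x3, x4 ≥ 0.
The optimal basis is {pig iron, scrap grade C}; ferromanganese, scrap grade A drop out. There the silicon and chromium constraints are tight.
Optimal quantities: pig iron = 2.167 kg, scrap grade C = 1 kg.
Hence cost = 0.43·2.167 + 0.22·1 = £1.1518.

£1.15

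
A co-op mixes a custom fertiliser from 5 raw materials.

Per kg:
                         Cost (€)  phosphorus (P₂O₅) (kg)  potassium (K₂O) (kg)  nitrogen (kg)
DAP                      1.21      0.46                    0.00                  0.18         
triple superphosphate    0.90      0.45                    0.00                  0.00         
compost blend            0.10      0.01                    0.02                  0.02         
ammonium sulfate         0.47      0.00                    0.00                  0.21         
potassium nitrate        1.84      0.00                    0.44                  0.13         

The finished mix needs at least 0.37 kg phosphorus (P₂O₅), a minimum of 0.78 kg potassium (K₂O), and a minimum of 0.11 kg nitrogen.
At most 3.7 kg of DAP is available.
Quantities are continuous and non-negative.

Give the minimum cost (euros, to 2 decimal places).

This is a linear program. Let x1 = kg of DAP, x2 = kg of triple superphosphate, x3 = kg of compost blend, x4 = kg of ammonium sulfate, x5 = kg of potassium nitrate.
min 1.21x1 + 0.9x2 + 0.1x3 + 0.47x4 + 1.84x5 subject to:
  0.46x1 + 0.45x2 + 0.01x3 ≥ 0.37   (phosphorus (P₂O₅))
  0.02x3 + 0.44x5 ≥ 0.78   (potassium (K₂O))
  0.18x1 + 0.02x3 + 0.21x4 + 0.13x5 ≥ 0.11   (nitrogen)
  x1 ≤ 3.7
  x1, x2, x3, x4, x5 ≥ 0.
The minimum-cost mix takes nothing from DAP, triple superphosphate, ammonium sulfate — only compost blend, potassium nitrate. There the phosphorus (P₂O₅) and potassium (K₂O) constraints are tight.
So compost blend = 37 kg, potassium nitrate = 0.09091 kg.
Hence cost = 0.1·37 + 1.84·0.09091 = €3.8673.

€3.87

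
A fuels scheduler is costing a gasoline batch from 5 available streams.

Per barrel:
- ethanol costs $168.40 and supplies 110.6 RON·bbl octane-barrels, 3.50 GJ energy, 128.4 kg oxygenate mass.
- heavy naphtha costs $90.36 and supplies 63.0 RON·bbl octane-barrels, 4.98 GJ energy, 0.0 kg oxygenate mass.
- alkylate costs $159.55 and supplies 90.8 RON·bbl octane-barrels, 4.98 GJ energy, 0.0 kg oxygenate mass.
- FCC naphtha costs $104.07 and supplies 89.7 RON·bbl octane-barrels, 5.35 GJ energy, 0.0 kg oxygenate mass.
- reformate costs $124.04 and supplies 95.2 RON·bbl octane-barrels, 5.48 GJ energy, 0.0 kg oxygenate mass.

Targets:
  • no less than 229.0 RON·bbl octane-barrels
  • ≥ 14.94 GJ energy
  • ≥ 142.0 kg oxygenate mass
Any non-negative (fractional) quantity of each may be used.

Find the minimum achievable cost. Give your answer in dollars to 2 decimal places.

$387.08

Treat it as an LP. Let x1 = barrels of ethanol, x2 = barrels of heavy naphtha, x3 = barrels of alkylate, x4 = barrels of FCC naphtha, x5 = barrels of reformate.
Minimise 168.4x1 + 90.36x2 + 159.55x3 + 104.07x4 + 124.04x5 s.t.:
  110.6x1 + 63x2 + 90.8x3 + 89.7x4 + 95.2x5 ≥ 229   (octane-barrels)
  3.5x1 + 4.98x2 + 4.98x3 + 5.35x4 + 5.48x5 ≥ 14.94   (energy)
  128.4x1 ≥ 142   (oxygenate mass)
  x1, x2, x3, x4, x5 ≥ 0.
At the optimum only ethanol, heavy naphtha are positive (alkylate, FCC naphtha, reformate = 0). The energy and oxygenate mass requirements are met with equality.
Solving gives x1 = 1.1059, x2 = 2.2227.
Objective = 168.4·1.1059 + 90.36·2.2227 = 387.0767.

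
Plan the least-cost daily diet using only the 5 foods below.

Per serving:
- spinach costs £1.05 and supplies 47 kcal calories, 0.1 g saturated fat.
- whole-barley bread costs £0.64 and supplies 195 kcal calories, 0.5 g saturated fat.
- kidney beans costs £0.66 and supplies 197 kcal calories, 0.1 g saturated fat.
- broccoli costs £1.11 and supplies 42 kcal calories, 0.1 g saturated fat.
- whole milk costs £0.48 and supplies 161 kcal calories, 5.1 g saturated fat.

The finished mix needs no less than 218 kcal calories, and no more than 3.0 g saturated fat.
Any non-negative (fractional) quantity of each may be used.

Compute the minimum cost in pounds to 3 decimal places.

This is a linear program. Let x1 = servings of spinach, x2 = servings of whole-barley bread, x3 = servings of kidney beans, x4 = servings of broccoli, x5 = servings of whole milk.
min 1.05x1 + 0.64x2 + 0.66x3 + 1.11x4 + 0.48x5 subject to:
  47x1 + 195x2 + 197x3 + 42x4 + 161x5 ≥ 218   (calories)
  0.1x1 + 0.5x2 + 0.1x3 + 0.1x4 + 5.1x5 ≤ 3   (saturated fat)
  x1, x2, x3, x4, x5 ≥ 0.
The optimal basis is {whole-barley bread, whole milk}; spinach, kidney beans, broccoli drop out. There the calories and saturated fat constraints are tight.
That vertex is x2 = 0.688, x5 = 0.5208.
Total cost: 0.64·0.688 + 0.48·0.5208 = 0.69030.

£0.690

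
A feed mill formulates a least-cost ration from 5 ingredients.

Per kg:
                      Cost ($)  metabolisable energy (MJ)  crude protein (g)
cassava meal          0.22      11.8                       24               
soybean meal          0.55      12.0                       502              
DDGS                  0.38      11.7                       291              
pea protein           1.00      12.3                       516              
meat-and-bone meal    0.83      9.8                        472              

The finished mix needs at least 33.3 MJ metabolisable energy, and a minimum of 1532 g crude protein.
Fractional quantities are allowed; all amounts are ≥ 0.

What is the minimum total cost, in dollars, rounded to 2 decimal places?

Let x1 = kg of cassava meal, x2 = kg of soybean meal, x3 = kg of DDGS, x4 = kg of pea protein, x5 = kg of meat-and-bone meal.
Minimize 0.22x1 + 0.55x2 + 0.38x3 + 1x4 + 0.83x5 s.t.:
  11.8x1 + 12x2 + 11.7x3 + 12.3x4 + 9.8x5 ≥ 33.3   (metabolisable energy)
  24x1 + 502x2 + 291x3 + 516x4 + 472x5 ≥ 1532   (crude protein)
  x1, x2, x3, x4, x5 ≥ 0.
The optimal basis is {soybean meal}; cassava meal, DDGS, pea protein, meat-and-bone meal drop out. The crude protein requirement is met with equality.
Optimal quantities: soybean meal = 3.052 kg.
Total cost: 0.55·3.052 = 1.6786.

$1.68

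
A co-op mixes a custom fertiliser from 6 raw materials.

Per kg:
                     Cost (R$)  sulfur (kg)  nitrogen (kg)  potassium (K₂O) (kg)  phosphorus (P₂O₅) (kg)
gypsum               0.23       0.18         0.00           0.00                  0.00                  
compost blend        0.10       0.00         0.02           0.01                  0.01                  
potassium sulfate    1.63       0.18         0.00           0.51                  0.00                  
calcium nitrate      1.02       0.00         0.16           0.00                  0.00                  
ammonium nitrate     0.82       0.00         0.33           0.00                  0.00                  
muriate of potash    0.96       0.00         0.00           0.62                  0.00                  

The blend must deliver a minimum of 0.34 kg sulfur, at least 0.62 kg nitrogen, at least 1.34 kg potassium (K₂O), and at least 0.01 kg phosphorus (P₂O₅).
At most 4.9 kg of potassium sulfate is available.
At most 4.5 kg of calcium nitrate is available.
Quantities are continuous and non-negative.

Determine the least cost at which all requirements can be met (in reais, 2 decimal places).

Let x1 = kg of gypsum, x2 = kg of compost blend, x3 = kg of potassium sulfate, x4 = kg of calcium nitrate, x5 = kg of ammonium nitrate, x6 = kg of muriate of potash.
min 0.23x1 + 0.1x2 + 1.63x3 + 1.02x4 + 0.82x5 + 0.96x6 with:
  0.18x1 + 0.18x3 ≥ 0.34   (sulfur)
  0.02x2 + 0.16x4 + 0.33x5 ≥ 0.62   (nitrogen)
  0.01x2 + 0.51x3 + 0.62x6 ≥ 1.34   (potassium (K₂O))
  0.01x2 ≥ 0.01   (phosphorus (P₂O₅))
  x3 ≤ 4.9
  x4 ≤ 4.5
  x1, x2, x3, x4, x5, x6 ≥ 0.
The optimal basis is {gypsum, compost blend, ammonium nitrate, muriate of potash}; potassium sulfate, calcium nitrate drop out. There the sulfur, nitrogen, potassium (K₂O), phosphorus (P₂O₅) constraints are tight.
So gypsum = 1.889 kg, compost blend = 1 kg, ammonium nitrate = 1.818 kg, muriate of potash = 2.145 kg.
Objective = 0.23·1.889 + 0.1·1 + 0.82·1.818 + 0.96·2.145 = 4.0844.

R$4.08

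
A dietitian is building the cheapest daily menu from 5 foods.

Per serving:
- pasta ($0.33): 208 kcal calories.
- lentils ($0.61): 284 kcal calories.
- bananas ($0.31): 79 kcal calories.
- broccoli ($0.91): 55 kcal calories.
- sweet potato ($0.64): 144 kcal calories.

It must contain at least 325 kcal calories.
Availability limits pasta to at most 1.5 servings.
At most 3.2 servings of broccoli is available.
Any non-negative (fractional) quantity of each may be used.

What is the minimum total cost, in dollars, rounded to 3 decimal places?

$0.523

Let x1 = servings of pasta, x2 = servings of lentils, x3 = servings of bananas, x4 = servings of broccoli, x5 = servings of sweet potato.
Minimise 0.33x1 + 0.61x2 + 0.31x3 + 0.91x4 + 0.64x5 with:
  208x1 + 284x2 + 79x3 + 55x4 + 144x5 ≥ 325   (calories)
  x1 ≤ 1.5
  x4 ≤ 3.2
  x1, x2, x3, x4, x5 ≥ 0.
The minimum-cost mix takes nothing from bananas, broccoli, sweet potato — only pasta, lentils. Binding constraints: calories and the pasta cap.
That vertex is x1 = 1.5, x2 = 0.04577.
Objective = 0.33·1.5 + 0.61·0.04577 = 0.52292.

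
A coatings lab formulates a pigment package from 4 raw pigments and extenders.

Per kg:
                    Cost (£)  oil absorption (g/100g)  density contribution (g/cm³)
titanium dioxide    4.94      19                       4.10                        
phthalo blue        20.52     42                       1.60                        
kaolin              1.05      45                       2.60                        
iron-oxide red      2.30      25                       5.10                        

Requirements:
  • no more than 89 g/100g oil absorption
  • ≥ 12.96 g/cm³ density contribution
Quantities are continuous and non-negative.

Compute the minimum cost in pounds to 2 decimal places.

Set it up as a linear program. Let x1 = kg of titanium dioxide, x2 = kg of phthalo blue, x3 = kg of kaolin, x4 = kg of iron-oxide red.
Minimize 4.94x1 + 20.52x2 + 1.05x3 + 2.3x4 with:
  19x1 + 42x2 + 45x3 + 25x4 ≤ 89   (oil absorption)
  4.1x1 + 1.6x2 + 2.6x3 + 5.1x4 ≥ 12.96   (density contribution)
  x1, x2, x3, x4 ≥ 0.
At the optimum only kaolin, iron-oxide red are positive (titanium dioxide, phthalo blue = 0). The oil absorption and density contribution requirements are met with equality.
That vertex is x3 = 0.7897, x4 = 2.139.
Cost = 1.05·0.7897 + 2.3·2.139 = 5.7489.

£5.75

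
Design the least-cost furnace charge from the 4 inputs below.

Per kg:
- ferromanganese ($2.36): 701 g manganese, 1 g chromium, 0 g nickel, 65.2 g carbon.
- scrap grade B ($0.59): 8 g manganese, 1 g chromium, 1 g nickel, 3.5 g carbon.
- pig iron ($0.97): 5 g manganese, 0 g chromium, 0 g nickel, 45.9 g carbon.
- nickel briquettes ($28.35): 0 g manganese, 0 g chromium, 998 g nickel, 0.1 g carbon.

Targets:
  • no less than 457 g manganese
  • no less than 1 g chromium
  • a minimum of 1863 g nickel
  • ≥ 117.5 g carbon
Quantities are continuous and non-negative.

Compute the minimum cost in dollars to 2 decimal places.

Let x1 = kg of ferromanganese, x2 = kg of scrap grade B, x3 = kg of pig iron, x4 = kg of nickel briquettes.
min 2.36x1 + 0.59x2 + 0.97x3 + 28.35x4 subject to:
  701x1 + 8x2 + 5x3 ≥ 457   (manganese)
  1x1 + 1x2 ≥ 1   (chromium)
  1x2 + 998x4 ≥ 1863   (nickel)
  65.2x1 + 3.5x2 + 45.9x3 + 0.1x4 ≥ 117.5   (carbon)
  x1, x2, x3, x4 ≥ 0.
The optimal mix uses every input. The manganese, chromium, nickel, carbon requirements are met with equality.
Optimal quantities: ferromanganese = 0.63619 kg, scrap grade B = 0.36381 kg, pig iron = 1.6244 kg, nickel briquettes = 1.8664 kg.
Hence cost = 2.36·0.63619 + 0.59·0.36381 + 0.97·1.6244 + 28.35·1.8664 = $56.2042.

$56.20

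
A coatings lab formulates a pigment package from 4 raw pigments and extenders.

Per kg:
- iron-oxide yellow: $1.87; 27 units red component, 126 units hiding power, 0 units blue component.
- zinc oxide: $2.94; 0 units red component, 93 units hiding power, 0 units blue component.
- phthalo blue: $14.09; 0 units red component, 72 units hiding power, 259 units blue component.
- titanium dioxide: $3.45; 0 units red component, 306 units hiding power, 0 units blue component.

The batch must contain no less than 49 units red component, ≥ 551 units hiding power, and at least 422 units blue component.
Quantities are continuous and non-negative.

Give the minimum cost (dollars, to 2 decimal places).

$28.66

Set it up as a linear program. Let x1 = kg of iron-oxide yellow, x2 = kg of zinc oxide, x3 = kg of phthalo blue, x4 = kg of titanium dioxide.
Minimise 1.87x1 + 2.94x2 + 14.09x3 + 3.45x4 s.t.:
  27x1 ≥ 49   (red component)
  126x1 + 93x2 + 72x3 + 306x4 ≥ 551   (hiding power)
  259x3 ≥ 422   (blue component)
  x1, x2, x3, x4 ≥ 0.
The cheapest feasible vertex uses only iron-oxide yellow, phthalo blue, titanium dioxide; zinc oxide is not used. The red component, hiding power, blue component requirements are met with equality.
So iron-oxide yellow = 1.815 kg, phthalo blue = 1.629 kg, titanium dioxide = 0.67 kg.
Total cost: 1.87·1.815 + 14.09·1.629 + 3.45·0.67 = 28.6582.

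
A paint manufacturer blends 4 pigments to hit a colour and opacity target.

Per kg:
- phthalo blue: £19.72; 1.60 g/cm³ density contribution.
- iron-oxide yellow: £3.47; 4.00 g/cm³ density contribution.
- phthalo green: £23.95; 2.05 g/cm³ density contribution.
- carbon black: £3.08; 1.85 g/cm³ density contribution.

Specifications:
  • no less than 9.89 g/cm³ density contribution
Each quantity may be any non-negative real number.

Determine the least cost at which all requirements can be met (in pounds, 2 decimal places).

Let x1 = kg of phthalo blue, x2 = kg of iron-oxide yellow, x3 = kg of phthalo green, x4 = kg of carbon black.
Minimise 19.72x1 + 3.47x2 + 23.95x3 + 3.08x4 subject to:
  1.6x1 + 4x2 + 2.05x3 + 1.85x4 ≥ 9.89   (density contribution)
  x1, x2, x3, x4 ≥ 0.
The cheapest feasible vertex uses only iron-oxide yellow; phthalo blue, phthalo green, carbon black are not used. Binding constraint: density contribution.
Optimal quantities: iron-oxide yellow = 2.473 kg.
Objective = 3.47·2.473 = 8.5813.

£8.58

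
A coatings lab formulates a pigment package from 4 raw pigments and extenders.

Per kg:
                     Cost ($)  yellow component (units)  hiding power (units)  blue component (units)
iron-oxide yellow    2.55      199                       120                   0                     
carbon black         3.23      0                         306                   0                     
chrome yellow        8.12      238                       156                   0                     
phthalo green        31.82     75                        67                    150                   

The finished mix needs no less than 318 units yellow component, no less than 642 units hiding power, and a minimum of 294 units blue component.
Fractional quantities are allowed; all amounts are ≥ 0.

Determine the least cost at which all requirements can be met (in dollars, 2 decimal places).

$68.86

Let x1 = kg of iron-oxide yellow, x2 = kg of carbon black, x3 = kg of chrome yellow, x4 = kg of phthalo green.
Minimize 2.55x1 + 3.23x2 + 8.12x3 + 31.82x4 subject to:
  199x1 + 238x3 + 75x4 ≥ 318   (yellow component)
  120x1 + 306x2 + 156x3 + 67x4 ≥ 642   (hiding power)
  150x4 ≥ 294   (blue component)
  x1, x2, x3, x4 ≥ 0.
The cheapest feasible vertex uses only iron-oxide yellow, carbon black, phthalo green; chrome yellow is not used. The yellow component, hiding power, blue component requirements are met with equality.
Optimal quantities: iron-oxide yellow = 0.8593 kg, carbon black = 1.332 kg, phthalo green = 1.96 kg.
Objective = 2.55·0.8593 + 3.23·1.332 + 31.82·1.96 = 68.8608.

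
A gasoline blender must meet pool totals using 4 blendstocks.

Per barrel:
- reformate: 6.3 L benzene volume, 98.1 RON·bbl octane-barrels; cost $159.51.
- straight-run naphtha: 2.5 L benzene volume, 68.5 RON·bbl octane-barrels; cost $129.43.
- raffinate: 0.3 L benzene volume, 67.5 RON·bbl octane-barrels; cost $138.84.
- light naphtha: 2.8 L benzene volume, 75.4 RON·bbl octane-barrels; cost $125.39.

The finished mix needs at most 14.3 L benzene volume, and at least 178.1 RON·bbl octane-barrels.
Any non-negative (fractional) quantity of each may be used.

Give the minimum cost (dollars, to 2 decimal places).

Set it up as a linear program. Let x1 = barrels of reformate, x2 = barrels of straight-run naphtha, x3 = barrels of raffinate, x4 = barrels of light naphtha.
Minimize 159.51x1 + 129.43x2 + 138.84x3 + 125.39x4 s.t.:
  6.3x1 + 2.5x2 + 0.3x3 + 2.8x4 ≤ 14.3   (benzene volume)
  98.1x1 + 68.5x2 + 67.5x3 + 75.4x4 ≥ 178.1   (octane-barrels)
  x1, x2, x3, x4 ≥ 0.
The cheapest feasible vertex uses only reformate; straight-run naphtha, raffinate, light naphtha are not used. The octane-barrels requirement is met with equality.
That vertex is x1 = 1.8155.
Cost = 159.51·1.8155 = 289.5904.

$289.59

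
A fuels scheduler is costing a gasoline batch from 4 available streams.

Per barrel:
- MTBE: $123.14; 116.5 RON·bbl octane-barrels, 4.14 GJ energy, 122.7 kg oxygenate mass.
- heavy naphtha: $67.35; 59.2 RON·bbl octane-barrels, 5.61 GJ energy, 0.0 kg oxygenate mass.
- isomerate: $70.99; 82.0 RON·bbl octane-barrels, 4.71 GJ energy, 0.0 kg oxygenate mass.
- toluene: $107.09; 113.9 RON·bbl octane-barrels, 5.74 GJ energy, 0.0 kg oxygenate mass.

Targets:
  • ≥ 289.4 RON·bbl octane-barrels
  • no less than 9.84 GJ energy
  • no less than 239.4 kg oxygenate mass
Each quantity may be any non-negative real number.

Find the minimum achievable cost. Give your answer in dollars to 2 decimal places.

This is a linear program. Let x1 = barrels of MTBE, x2 = barrels of heavy naphtha, x3 = barrels of isomerate, x4 = barrels of toluene.
Minimize 123.14x1 + 67.35x2 + 70.99x3 + 107.09x4 subject to:
  116.5x1 + 59.2x2 + 82x3 + 113.9x4 ≥ 289.4   (octane-barrels)
  4.14x1 + 5.61x2 + 4.71x3 + 5.74x4 ≥ 9.84   (energy)
  122.7x1 ≥ 239.4   (oxygenate mass)
  x1, x2, x3, x4 ≥ 0.
The cheapest feasible vertex uses only MTBE, isomerate; heavy naphtha, toluene are not used. Binding constraints: octane-barrels and oxygenate mass.
That vertex is x1 = 1.9511, x3 = 0.75728.
Hence cost = 123.14·1.9511 + 70.99·0.75728 = $294.0178.

$294.02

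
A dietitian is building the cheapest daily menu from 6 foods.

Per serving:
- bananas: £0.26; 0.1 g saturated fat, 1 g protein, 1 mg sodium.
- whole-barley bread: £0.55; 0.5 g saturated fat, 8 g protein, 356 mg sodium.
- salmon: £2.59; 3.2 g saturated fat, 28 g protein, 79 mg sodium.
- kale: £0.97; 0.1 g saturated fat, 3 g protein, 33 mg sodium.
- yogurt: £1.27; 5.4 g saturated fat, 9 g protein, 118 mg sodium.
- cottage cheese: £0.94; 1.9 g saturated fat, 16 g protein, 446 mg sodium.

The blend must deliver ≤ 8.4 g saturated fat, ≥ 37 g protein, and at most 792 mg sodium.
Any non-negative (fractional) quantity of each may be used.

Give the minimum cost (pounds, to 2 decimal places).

Let x1 = servings of bananas, x2 = servings of whole-barley bread, x3 = servings of salmon, x4 = servings of kale, x5 = servings of yogurt, x6 = servings of cottage cheese.
Minimise 0.26x1 + 0.55x2 + 2.59x3 + 0.97x4 + 1.27x5 + 0.94x6 with:
  0.1x1 + 0.5x2 + 3.2x3 + 0.1x4 + 5.4x5 + 1.9x6 ≤ 8.4   (saturated fat)
  1x1 + 8x2 + 28x3 + 3x4 + 9x5 + 16x6 ≥ 37   (protein)
  1x1 + 356x2 + 79x3 + 33x4 + 118x5 + 446x6 ≤ 792   (sodium)
  x1, x2, x3, x4, x5, x6 ≥ 0.
The optimal basis is {salmon, cottage cheese}; bananas, whole-barley bread, kale, yogurt drop out. The protein and sodium requirements are met with equality.
So salmon = 0.3412 servings, cottage cheese = 1.715 servings.
Cost = 2.59·0.3412 + 0.94·1.715 = 2.4958.

£2.50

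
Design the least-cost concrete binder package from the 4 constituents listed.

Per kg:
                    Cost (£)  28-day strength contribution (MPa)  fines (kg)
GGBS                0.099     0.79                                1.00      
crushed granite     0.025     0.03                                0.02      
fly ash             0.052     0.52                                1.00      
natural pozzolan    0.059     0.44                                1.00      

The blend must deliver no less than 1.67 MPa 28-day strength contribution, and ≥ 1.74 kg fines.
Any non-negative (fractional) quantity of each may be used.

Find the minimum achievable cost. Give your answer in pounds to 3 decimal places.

£0.167

Treat it as an LP. Let x1 = kg of GGBS, x2 = kg of crushed granite, x3 = kg of fly ash, x4 = kg of natural pozzolan.
min 0.099x1 + 0.025x2 + 0.052x3 + 0.059x4 s.t.:
  0.79x1 + 0.03x2 + 0.52x3 + 0.44x4 ≥ 1.67   (28-day strength contribution)
  1x1 + 0.02x2 + 1x3 + 1x4 ≥ 1.74   (fines)
  x1, x2, x3, x4 ≥ 0.
The minimum-cost mix takes nothing from GGBS, crushed granite, natural pozzolan — only fly ash. Binding constraint: 28-day strength contribution.
That vertex is x3 = 3.212.
Hence cost = 0.052·3.212 = £0.16702.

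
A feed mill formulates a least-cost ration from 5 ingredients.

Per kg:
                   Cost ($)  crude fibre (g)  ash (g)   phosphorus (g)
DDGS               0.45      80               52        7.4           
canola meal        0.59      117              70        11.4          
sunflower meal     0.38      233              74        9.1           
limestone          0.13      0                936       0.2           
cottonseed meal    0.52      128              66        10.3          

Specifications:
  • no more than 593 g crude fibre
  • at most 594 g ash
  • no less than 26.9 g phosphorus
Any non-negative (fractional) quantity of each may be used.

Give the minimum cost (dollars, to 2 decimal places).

Let x1 = kg of DDGS, x2 = kg of canola meal, x3 = kg of sunflower meal, x4 = kg of limestone, x5 = kg of cottonseed meal.
min 0.45x1 + 0.59x2 + 0.38x3 + 0.13x4 + 0.52x5 subject to:
  80x1 + 117x2 + 233x3 + 128x5 ≤ 593   (crude fibre)
  52x1 + 70x2 + 74x3 + 936x4 + 66x5 ≤ 594   (ash)
  7.4x1 + 11.4x2 + 9.1x3 + 0.2x4 + 10.3x5 ≥ 26.9   (phosphorus)
  x1, x2, x3, x4, x5 ≥ 0.
At the optimum only canola meal, sunflower meal are positive (DDGS, limestone, cottonseed meal = 0). Binding constraints: crude fibre and phosphorus.
So canola meal = 0.5475 kg, sunflower meal = 2.27 kg.
Total cost: 0.59·0.5475 + 0.38·2.27 = 1.1856.

$1.19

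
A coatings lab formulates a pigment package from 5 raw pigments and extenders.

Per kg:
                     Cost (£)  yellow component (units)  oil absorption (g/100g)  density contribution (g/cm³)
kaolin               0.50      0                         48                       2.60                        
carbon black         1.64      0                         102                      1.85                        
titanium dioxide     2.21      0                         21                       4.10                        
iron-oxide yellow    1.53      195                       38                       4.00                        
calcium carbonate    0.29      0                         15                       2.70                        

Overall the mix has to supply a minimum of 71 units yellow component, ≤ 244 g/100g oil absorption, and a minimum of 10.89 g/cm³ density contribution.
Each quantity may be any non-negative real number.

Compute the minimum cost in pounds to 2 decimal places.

£1.57

Treat it as an LP. Let x1 = kg of kaolin, x2 = kg of carbon black, x3 = kg of titanium dioxide, x4 = kg of iron-oxide yellow, x5 = kg of calcium carbonate.
Minimise 0.5x1 + 1.64x2 + 2.21x3 + 1.53x4 + 0.29x5 s.t.:
  195x4 ≥ 71   (yellow component)
  48x1 + 102x2 + 21x3 + 38x4 + 15x5 ≤ 244   (oil absorption)
  2.6x1 + 1.85x2 + 4.1x3 + 4x4 + 2.7x5 ≥ 10.89   (density contribution)
  x1, x2, x3, x4, x5 ≥ 0.
The optimal basis is {iron-oxide yellow, calcium carbonate}; kaolin, carbon black, titanium dioxide drop out. There the yellow component and density contribution constraints are tight.
That vertex is x4 = 0.3641, x5 = 3.494.
Objective = 1.53·0.3641 + 0.29·3.494 = 1.5703.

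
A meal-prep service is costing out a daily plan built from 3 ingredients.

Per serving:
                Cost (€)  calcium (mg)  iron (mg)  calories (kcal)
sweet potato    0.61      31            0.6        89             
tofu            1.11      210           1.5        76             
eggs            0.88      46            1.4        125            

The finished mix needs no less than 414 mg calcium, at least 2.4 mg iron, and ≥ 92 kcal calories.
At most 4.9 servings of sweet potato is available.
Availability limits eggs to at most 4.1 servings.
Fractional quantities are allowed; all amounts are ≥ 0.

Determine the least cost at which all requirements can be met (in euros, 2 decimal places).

€2.19

Let x1 = servings of sweet potato, x2 = servings of tofu, x3 = servings of eggs.
Minimise 0.61x1 + 1.11x2 + 0.88x3 subject to:
  31x1 + 210x2 + 46x3 ≥ 414   (calcium)
  0.6x1 + 1.5x2 + 1.4x3 ≥ 2.4   (iron)
  89x1 + 76x2 + 125x3 ≥ 92   (calories)
  x1 ≤ 4.9
  x3 ≤ 4.1
  x1, x2, x3 ≥ 0.
The minimum-cost mix takes nothing from sweet potato, eggs — only tofu. The calcium requirement is met with equality.
Solving gives x2 = 1.971.
Hence cost = 1.11·1.971 = €2.1878.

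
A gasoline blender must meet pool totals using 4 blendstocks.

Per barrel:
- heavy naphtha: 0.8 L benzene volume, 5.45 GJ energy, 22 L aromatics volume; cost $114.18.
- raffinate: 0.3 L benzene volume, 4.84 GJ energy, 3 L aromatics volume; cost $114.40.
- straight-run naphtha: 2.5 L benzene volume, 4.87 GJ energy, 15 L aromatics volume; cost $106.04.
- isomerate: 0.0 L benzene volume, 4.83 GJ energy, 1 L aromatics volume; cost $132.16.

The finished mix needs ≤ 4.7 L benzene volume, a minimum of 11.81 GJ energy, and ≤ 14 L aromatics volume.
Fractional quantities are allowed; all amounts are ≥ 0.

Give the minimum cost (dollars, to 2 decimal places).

Treat it as an LP. Let x1 = barrels of heavy naphtha, x2 = barrels of raffinate, x3 = barrels of straight-run naphtha, x4 = barrels of isomerate.
min 114.18x1 + 114.4x2 + 106.04x3 + 132.16x4 s.t.:
  0.8x1 + 0.3x2 + 2.5x3 ≤ 4.7   (benzene volume)
  5.45x1 + 4.84x2 + 4.87x3 + 4.83x4 ≥ 11.81   (energy)
  22x1 + 3x2 + 15x3 + 1x4 ≤ 14   (aromatics volume)
  x1, x2, x3, x4 ≥ 0.
At the optimum only heavy naphtha, raffinate are positive (straight-run naphtha, isomerate = 0). There the energy and aromatics volume constraints are tight.
Optimal quantities: heavy naphtha = 0.358704 barrels, raffinate = 2.03617 barrels.
Objective = 114.18·0.358704 + 114.4·2.03617 = 273.8947.

$273.89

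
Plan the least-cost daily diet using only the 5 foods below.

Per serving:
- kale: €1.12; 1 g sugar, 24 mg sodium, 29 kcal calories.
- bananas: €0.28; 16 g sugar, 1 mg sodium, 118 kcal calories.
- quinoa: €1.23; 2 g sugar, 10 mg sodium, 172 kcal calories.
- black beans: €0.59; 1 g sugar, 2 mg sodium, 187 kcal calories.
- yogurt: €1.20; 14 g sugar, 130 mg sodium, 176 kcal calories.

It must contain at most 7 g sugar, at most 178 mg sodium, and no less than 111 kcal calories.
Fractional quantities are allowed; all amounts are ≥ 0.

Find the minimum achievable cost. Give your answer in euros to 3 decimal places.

Let x1 = servings of kale, x2 = servings of bananas, x3 = servings of quinoa, x4 = servings of black beans, x5 = servings of yogurt.
Minimize 1.12x1 + 0.28x2 + 1.23x3 + 0.59x4 + 1.2x5 subject to:
  1x1 + 16x2 + 2x3 + 1x4 + 14x5 ≤ 7   (sugar)
  24x1 + 1x2 + 10x3 + 2x4 + 130x5 ≤ 178   (sodium)
  29x1 + 118x2 + 172x3 + 187x4 + 176x5 ≥ 111   (calories)
  x1, x2, x3, x4, x5 ≥ 0.
The optimal basis is {bananas, black beans}; kale, quinoa, yogurt drop out. The sugar and calories requirements are met with equality.
So bananas = 0.4168 servings, black beans = 0.3305 servings.
Total cost: 0.28·0.4168 + 0.59·0.3305 = 0.31170.

€0.312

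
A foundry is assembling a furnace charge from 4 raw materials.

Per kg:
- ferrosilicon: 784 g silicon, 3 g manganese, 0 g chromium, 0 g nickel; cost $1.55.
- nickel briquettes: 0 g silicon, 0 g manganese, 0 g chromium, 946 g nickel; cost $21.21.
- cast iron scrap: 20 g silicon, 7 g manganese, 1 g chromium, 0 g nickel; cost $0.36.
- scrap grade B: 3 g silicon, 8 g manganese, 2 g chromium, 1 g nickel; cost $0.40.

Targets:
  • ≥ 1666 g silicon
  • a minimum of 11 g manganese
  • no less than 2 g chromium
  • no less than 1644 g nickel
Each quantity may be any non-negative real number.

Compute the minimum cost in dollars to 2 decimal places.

Let x1 = kg of ferrosilicon, x2 = kg of nickel briquettes, x3 = kg of cast iron scrap, x4 = kg of scrap grade B.
Minimize 1.55x1 + 21.21x2 + 0.36x3 + 0.4x4 subject to:
  784x1 + 20x3 + 3x4 ≥ 1666   (silicon)
  3x1 + 7x3 + 8x4 ≥ 11   (manganese)
  1x3 + 2x4 ≥ 2   (chromium)
  946x2 + 1x4 ≥ 1644   (nickel)
  x1, x2, x3, x4 ≥ 0.
The minimum-cost mix takes nothing from cast iron scrap — only ferrosilicon, nickel briquettes, scrap grade B. The silicon, chromium, nickel requirements are met with equality.
So ferrosilicon = 2.121 kg, nickel briquettes = 1.737 kg, scrap grade B = 1 kg.
Hence cost = 1.55·2.121 + 21.21·1.737 + 0.4·1 = $40.5293.

$40.53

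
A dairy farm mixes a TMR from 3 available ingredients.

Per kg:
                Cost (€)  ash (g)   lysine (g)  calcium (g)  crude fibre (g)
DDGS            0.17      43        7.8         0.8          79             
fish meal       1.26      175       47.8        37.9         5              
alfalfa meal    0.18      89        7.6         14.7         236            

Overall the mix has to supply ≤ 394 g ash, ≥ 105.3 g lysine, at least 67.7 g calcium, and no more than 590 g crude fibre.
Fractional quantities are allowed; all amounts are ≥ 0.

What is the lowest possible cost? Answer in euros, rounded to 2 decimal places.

This is a linear program. Let x1 = kg of DDGS, x2 = kg of fish meal, x3 = kg of alfalfa meal.
Minimize 0.17x1 + 1.26x2 + 0.18x3 with:
  43x1 + 175x2 + 89x3 ≤ 394   (ash)
  7.8x1 + 47.8x2 + 7.6x3 ≥ 105.3   (lysine)
  0.8x1 + 37.9x2 + 14.7x3 ≥ 67.7   (calcium)
  79x1 + 5x2 + 236x3 ≤ 590   (crude fibre)
  x1, x2, x3 ≥ 0.
The cheapest feasible vertex uses only DDGS, fish meal; alfalfa meal is not used. There the ash and lysine constraints are tight.
That vertex is x1 = 0.5876, x2 = 2.107.
Cost = 0.17·0.5876 + 1.26·2.107 = 2.7547.

€2.75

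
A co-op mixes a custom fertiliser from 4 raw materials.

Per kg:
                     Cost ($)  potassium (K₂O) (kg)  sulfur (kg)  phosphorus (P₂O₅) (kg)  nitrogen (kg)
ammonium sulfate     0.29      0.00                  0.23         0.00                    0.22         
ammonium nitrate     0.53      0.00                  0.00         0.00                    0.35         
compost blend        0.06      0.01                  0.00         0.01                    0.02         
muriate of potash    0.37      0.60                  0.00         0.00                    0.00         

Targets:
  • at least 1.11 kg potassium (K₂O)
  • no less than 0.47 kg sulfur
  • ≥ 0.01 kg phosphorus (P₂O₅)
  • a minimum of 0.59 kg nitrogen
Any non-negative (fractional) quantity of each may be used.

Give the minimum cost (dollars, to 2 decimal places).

$1.49

Let x1 = kg of ammonium sulfate, x2 = kg of ammonium nitrate, x3 = kg of compost blend, x4 = kg of muriate of potash.
Minimise 0.29x1 + 0.53x2 + 0.06x3 + 0.37x4 s.t.:
  0.01x3 + 0.6x4 ≥ 1.11   (potassium (K₂O))
  0.23x1 ≥ 0.47   (sulfur)
  0.01x3 ≥ 0.01   (phosphorus (P₂O₅))
  0.22x1 + 0.35x2 + 0.02x3 ≥ 0.59   (nitrogen)
  x1, x2, x3, x4 ≥ 0.
The optimal basis is {ammonium sulfate, compost blend, muriate of potash}; ammonium nitrate drops out. The potassium (K₂O), phosphorus (P₂O₅), nitrogen requirements are met with equality.
That vertex is x1 = 2.591, x3 = 1, x4 = 1.833.
Hence cost = 0.29·2.591 + 0.06·1 + 0.37·1.833 = $1.4896.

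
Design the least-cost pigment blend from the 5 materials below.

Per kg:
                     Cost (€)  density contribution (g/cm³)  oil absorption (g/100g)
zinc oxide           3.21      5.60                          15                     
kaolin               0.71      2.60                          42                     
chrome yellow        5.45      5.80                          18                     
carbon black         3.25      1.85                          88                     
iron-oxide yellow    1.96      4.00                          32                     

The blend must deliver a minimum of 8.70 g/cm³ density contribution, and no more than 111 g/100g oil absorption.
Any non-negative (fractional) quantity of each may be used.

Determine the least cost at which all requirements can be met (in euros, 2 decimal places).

€3.03

Let x1 = kg of zinc oxide, x2 = kg of kaolin, x3 = kg of chrome yellow, x4 = kg of carbon black, x5 = kg of iron-oxide yellow.
min 3.21x1 + 0.71x2 + 5.45x3 + 3.25x4 + 1.96x5 with:
  5.6x1 + 2.6x2 + 5.8x3 + 1.85x4 + 4x5 ≥ 8.7   (density contribution)
  15x1 + 42x2 + 18x3 + 88x4 + 32x5 ≤ 111   (oil absorption)
  x1, x2, x3, x4, x5 ≥ 0.
At the optimum only zinc oxide, kaolin are positive (chrome yellow, carbon black, iron-oxide yellow = 0). There the density contribution and oil absorption constraints are tight.
Optimal quantities: zinc oxide = 0.3914 kg, kaolin = 2.503 kg.
Hence cost = 3.21·0.3914 + 0.71·2.503 = €3.0335.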